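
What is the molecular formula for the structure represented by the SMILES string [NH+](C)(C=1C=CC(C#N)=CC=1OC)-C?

C10H13N2O+

Heavy atoms from the SMILES: 10 C, 2 N, 1 O.
Implicit hydrogens by atom environment:
  3 × C: 3 H each → 9
  3 × C (aromatic): 1 H each → 3
  3 × C (aromatic): no H
  1 × C: no H
  1 × N (charge +1): 1 H
  1 × N: no H
  1 × O: no H
  Total hydrogens = 13.
Net charge +1.
Molecular formula: C10H13N2O+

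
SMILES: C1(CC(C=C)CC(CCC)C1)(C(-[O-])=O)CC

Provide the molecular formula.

Heavy atoms from the SMILES: 14 C, 2 O.
Implicit hydrogens by atom environment:
  7 × C: 2 H each → 14
  3 × C: 1 H each → 3
  2 × C: 3 H each → 6
  2 × C: no H
  1 × O: no H
  1 × O (charge -1): no H
  Total hydrogens = 23.
Net charge -1.
Molecular formula: C14H23O2-

C14H23O2-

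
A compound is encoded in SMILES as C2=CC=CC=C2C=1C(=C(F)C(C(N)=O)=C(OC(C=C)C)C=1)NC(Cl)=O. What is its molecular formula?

Heavy atoms from the SMILES: 18 C, 1 Cl, 1 F, 2 N, 3 O.
Implicit hydrogens by atom environment:
  6 × C (aromatic): 1 H each → 6
  6 × C (aromatic): no H
  3 × O: no H
  2 × C: 1 H each → 2
  2 × C: no H
  1 × C: 3 H
  1 × C: 2 H
  1 × Cl: no H
  1 × F: no H
  1 × N: 2 H
  1 × N: 1 H
  Total hydrogens = 16.
Molecular formula: C18H16ClFN2O3

C18H16ClFN2O3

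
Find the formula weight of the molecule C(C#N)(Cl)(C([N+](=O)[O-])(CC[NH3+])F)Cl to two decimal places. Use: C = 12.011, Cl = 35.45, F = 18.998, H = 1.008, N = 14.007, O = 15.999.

Molecular formula: C5H7Cl2FN3O2+.
M = 5×12.011 + 2×35.45 + 1×18.998 + 7×1.008 + 3×14.007 + 2×15.999 = 231.03 g/mol.

231.03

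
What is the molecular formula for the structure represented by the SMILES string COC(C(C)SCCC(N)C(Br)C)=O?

C9H18BrNO2S

Heavy atoms from the SMILES: 1 Br, 9 C, 1 N, 2 O, 1 S.
Implicit hydrogens by atom environment:
  3 × C: 3 H each → 9
  3 × C: 1 H each → 3
  2 × C: 2 H each → 4
  2 × O: no H
  1 × Br: no H
  1 × C: no H
  1 × N: 2 H
  1 × S: no H
  Total hydrogens = 18.
Molecular formula: C9H18BrNO2S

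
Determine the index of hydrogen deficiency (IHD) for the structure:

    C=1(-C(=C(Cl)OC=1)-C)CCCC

Molecular formula from the SMILES: C9H13ClO.
DoU = (2C + 2 + N − H − X)/2 = (2·9 + 2 + 0 − 13 − 1)/2 = 6/2 = 3.
(Structurally: 1 ring(s) + 2 π bond(s) = 3.)

3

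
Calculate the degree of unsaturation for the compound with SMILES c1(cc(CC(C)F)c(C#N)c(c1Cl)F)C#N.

Molecular formula from the SMILES: C11H7ClF2N2.
DoU = (2C + 2 + N − H − X)/2 = (2·11 + 2 + 2 − 7 − 3)/2 = 16/2 = 8.
(Structurally: 1 ring(s) + 7 π bond(s) = 8.)

8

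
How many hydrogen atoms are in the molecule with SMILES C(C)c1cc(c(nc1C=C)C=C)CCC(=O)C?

19

Hydrogens are implicit in SMILES; fill each atom to its normal valence:
  5 × C: 2 H each → 10
  4 × C (aromatic): no H
  2 × C: 3 H each → 6
  2 × C: 1 H each → 2
  1 × C (aromatic): 1 H
  1 × C: no H
  1 × N (aromatic): no H
  1 × O: no H
  Total hydrogens = 19.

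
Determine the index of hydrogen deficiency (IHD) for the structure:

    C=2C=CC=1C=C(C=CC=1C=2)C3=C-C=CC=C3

Molecular formula from the SMILES: C16H12.
DoU = (2C + 2 + N − H − X)/2 = (2·16 + 2 + 0 − 12 − 0)/2 = 22/2 = 11.
(Structurally: 3 ring(s) + 8 π bond(s) = 11.)

11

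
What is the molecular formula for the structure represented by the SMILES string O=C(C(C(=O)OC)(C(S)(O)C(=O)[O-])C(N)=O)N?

C7H9N2O7S-

Heavy atoms from the SMILES: 7 C, 2 N, 7 O, 1 S.
Implicit hydrogens by atom environment:
  6 × C: no H
  5 × O: no H
  2 × N: 2 H each → 4
  1 × C: 3 H
  1 × O: 1 H
  1 × O (charge -1): no H
  1 × S: 1 H
  Total hydrogens = 9.
Net charge -1.
Molecular formula: C7H9N2O7S-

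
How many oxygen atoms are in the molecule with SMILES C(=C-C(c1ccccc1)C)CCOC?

1

The symbol for oxygen appears 1 time in the SMILES.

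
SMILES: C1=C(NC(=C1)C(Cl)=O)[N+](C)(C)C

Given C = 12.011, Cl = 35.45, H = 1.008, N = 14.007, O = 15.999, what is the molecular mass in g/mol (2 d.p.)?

187.65

Molecular formula: C8H12ClN2O+.
M = 8×12.011 + 1×35.45 + 12×1.008 + 2×14.007 + 1×15.999 = 187.65 g/mol.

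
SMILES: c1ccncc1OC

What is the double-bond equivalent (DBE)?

4

Molecular formula from the SMILES: C6H7NO.
DoU = (2C + 2 + N − H − X)/2 = (2·6 + 2 + 1 − 7 − 0)/2 = 8/2 = 4.
(Structurally: 1 ring(s) + 3 π bond(s) = 4.)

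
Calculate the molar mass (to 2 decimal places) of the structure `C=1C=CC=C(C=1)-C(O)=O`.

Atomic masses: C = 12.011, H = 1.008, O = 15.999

Molecular formula: C7H6O2.
M = 7×12.011 + 6×1.008 + 2×15.999 = 122.12 g/mol.

122.12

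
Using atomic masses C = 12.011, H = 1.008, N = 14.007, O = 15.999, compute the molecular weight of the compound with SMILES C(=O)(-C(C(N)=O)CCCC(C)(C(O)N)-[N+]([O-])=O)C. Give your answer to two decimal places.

261.28

Molecular formula: C10H19N3O5.
M = 10×12.011 + 19×1.008 + 3×14.007 + 5×15.999 = 261.28 g/mol.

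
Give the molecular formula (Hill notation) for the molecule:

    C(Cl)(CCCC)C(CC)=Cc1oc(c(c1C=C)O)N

Heavy atoms from the SMILES: 15 C, 1 Cl, 1 N, 2 O.
Implicit hydrogens by atom environment:
  5 × C: 2 H each → 10
  4 × C (aromatic): no H
  3 × C: 1 H each → 3
  2 × C: 3 H each → 6
  1 × C: no H
  1 × Cl: no H
  1 × N: 2 H
  1 × O: 1 H
  1 × O (aromatic): no H
  Total hydrogens = 22.
Molecular formula: C15H22ClNO2

C15H22ClNO2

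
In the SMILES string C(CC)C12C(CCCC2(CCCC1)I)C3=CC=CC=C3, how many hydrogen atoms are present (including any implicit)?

Hydrogens are implicit in SMILES; fill each atom to its normal valence:
  9 × C: 2 H each → 18
  5 × C (aromatic): 1 H each → 5
  2 × C: no H
  1 × C: 3 H
  1 × C: 1 H
  1 × C (aromatic): no H
  1 × I: no H
  Total hydrogens = 27.

27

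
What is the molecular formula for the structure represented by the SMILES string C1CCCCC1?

C6H12

Heavy atoms from the SMILES: 6 C.
Implicit hydrogens by atom environment:
  6 × C: 2 H each → 12
  Total hydrogens = 12.
Molecular formula: C6H12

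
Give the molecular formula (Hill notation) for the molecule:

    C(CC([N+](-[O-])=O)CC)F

C5H10FNO2

Heavy atoms from the SMILES: 5 C, 1 F, 1 N, 2 O.
Implicit hydrogens by atom environment:
  3 × C: 2 H each → 6
  1 × C: 3 H
  1 × C: 1 H
  1 × F: no H
  1 × N (charge +1): no H
  1 × O: no H
  1 × O (charge -1): no H
  Total hydrogens = 10.
Molecular formula: C5H10FNO2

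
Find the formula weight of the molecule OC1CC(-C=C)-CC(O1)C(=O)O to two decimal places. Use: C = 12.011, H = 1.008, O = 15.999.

Molecular formula: C8H12O4.
M = 8×12.011 + 12×1.008 + 4×15.999 = 172.18 g/mol.

172.18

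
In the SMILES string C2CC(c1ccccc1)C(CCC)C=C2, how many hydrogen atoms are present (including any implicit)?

Hydrogens are implicit in SMILES; fill each atom to its normal valence:
  5 × C (aromatic): 1 H each → 5
  4 × C: 2 H each → 8
  4 × C: 1 H each → 4
  1 × C: 3 H
  1 × C (aromatic): no H
  Total hydrogens = 20.

20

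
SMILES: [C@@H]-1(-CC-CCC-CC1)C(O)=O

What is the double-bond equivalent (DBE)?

2

Molecular formula from the SMILES: C9H16O2.
DoU = (2C + 2 + N − H − X)/2 = (2·9 + 2 + 0 − 16 − 0)/2 = 4/2 = 2.
(Structurally: 1 ring(s) + 1 π bond(s) = 2.)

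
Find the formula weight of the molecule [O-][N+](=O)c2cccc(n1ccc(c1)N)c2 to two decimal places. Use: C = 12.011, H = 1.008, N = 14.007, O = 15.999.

203.20

Molecular formula: C10H9N3O2.
M = 10×12.011 + 9×1.008 + 3×14.007 + 2×15.999 = 203.20 g/mol.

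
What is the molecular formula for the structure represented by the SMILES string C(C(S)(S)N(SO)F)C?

C3H8FNOS3

Heavy atoms from the SMILES: 3 C, 1 F, 1 N, 1 O, 3 S.
Implicit hydrogens by atom environment:
  2 × S: 1 H each → 2
  1 × C: 3 H
  1 × C: 2 H
  1 × C: no H
  1 × F: no H
  1 × N: no H
  1 × O: 1 H
  1 × S: no H
  Total hydrogens = 8.
Molecular formula: C3H8FNOS3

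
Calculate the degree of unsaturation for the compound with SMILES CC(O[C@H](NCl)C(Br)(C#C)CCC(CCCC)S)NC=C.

Molecular formula from the SMILES: C15H26BrClN2OS.
DoU = (2C + 2 + N − H − X)/2 = (2·15 + 2 + 2 − 26 − 2)/2 = 6/2 = 3.
(Structurally: 0 ring(s) + 3 π bond(s) = 3.)

3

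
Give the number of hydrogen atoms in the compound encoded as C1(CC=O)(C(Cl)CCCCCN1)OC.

Hydrogens are implicit in SMILES; fill each atom to its normal valence:
  6 × C: 2 H each → 12
  2 × C: 1 H each → 2
  2 × O: no H
  1 × C: 3 H
  1 × C: no H
  1 × Cl: no H
  1 × N: 1 H
  Total hydrogens = 18.

18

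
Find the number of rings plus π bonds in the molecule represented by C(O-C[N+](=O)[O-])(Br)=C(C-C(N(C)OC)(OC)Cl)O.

Molecular formula from the SMILES: C8H14BrClN2O6.
DoU = (2C + 2 + N − H − X)/2 = (2·8 + 2 + 2 − 14 − 2)/2 = 4/2 = 2.
(Structurally: 0 ring(s) + 2 π bond(s) = 2.)

2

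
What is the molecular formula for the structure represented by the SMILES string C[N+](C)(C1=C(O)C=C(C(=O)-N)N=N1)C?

C8H13N4O2+

Heavy atoms from the SMILES: 8 C, 4 N, 2 O.
Implicit hydrogens by atom environment:
  3 × C: 3 H each → 9
  3 × C (aromatic): no H
  2 × N (aromatic): no H
  1 × C (aromatic): 1 H
  1 × C: no H
  1 × N: 2 H
  1 × N (charge +1): no H
  1 × O: 1 H
  1 × O: no H
  Total hydrogens = 13.
Net charge +1.
Molecular formula: C8H13N4O2+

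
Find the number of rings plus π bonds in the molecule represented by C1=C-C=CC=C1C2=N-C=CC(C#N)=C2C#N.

Molecular formula from the SMILES: C13H7N3.
DoU = (2C + 2 + N − H − X)/2 = (2·13 + 2 + 3 − 7 − 0)/2 = 24/2 = 12.
(Structurally: 2 ring(s) + 10 π bond(s) = 12.)

12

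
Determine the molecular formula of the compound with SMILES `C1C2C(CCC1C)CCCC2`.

Heavy atoms from the SMILES: 11 C.
Implicit hydrogens by atom environment:
  7 × C: 2 H each → 14
  3 × C: 1 H each → 3
  1 × C: 3 H
  Total hydrogens = 20.
Molecular formula: C11H20

C11H20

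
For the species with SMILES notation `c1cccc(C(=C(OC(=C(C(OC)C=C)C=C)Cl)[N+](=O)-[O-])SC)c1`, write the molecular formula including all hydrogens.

C17H18ClNO4S

Heavy atoms from the SMILES: 17 C, 1 Cl, 1 N, 4 O, 1 S.
Implicit hydrogens by atom environment:
  5 × C (aromatic): 1 H each → 5
  4 × C: no H
  3 × C: 1 H each → 3
  3 × O: no H
  2 × C: 3 H each → 6
  2 × C: 2 H each → 4
  1 × C (aromatic): no H
  1 × Cl: no H
  1 × N (charge +1): no H
  1 × O (charge -1): no H
  1 × S: no H
  Total hydrogens = 18.
Molecular formula: C17H18ClNO4S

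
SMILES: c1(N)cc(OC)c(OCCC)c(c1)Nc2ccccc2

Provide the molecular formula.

Heavy atoms from the SMILES: 16 C, 2 N, 2 O.
Implicit hydrogens by atom environment:
  7 × C (aromatic): 1 H each → 7
  5 × C (aromatic): no H
  2 × C: 3 H each → 6
  2 × C: 2 H each → 4
  2 × O: no H
  1 × N: 2 H
  1 × N: 1 H
  Total hydrogens = 20.
Molecular formula: C16H20N2O2

C16H20N2O2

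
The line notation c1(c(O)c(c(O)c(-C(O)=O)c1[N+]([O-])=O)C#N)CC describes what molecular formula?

C10H8N2O6

Heavy atoms from the SMILES: 10 C, 2 N, 6 O.
Implicit hydrogens by atom environment:
  6 × C (aromatic): no H
  3 × O: 1 H each → 3
  2 × C: no H
  2 × O: no H
  1 × C: 3 H
  1 × C: 2 H
  1 × N: no H
  1 × N (charge +1): no H
  1 × O (charge -1): no H
  Total hydrogens = 8.
Molecular formula: C10H8N2O6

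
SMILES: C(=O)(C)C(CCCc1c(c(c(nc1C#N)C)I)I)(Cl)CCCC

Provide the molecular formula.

C17H21ClI2N2O

Heavy atoms from the SMILES: 17 C, 1 Cl, 2 I, 2 N, 1 O.
Implicit hydrogens by atom environment:
  6 × C: 2 H each → 12
  5 × C (aromatic): no H
  3 × C: 3 H each → 9
  3 × C: no H
  2 × I: no H
  1 × Cl: no H
  1 × N (aromatic): no H
  1 × N: no H
  1 × O: no H
  Total hydrogens = 21.
Molecular formula: C17H21ClI2N2O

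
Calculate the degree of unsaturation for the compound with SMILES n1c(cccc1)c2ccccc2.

8

Molecular formula from the SMILES: C11H9N.
DoU = (2C + 2 + N − H − X)/2 = (2·11 + 2 + 1 − 9 − 0)/2 = 16/2 = 8.
(Structurally: 2 ring(s) + 6 π bond(s) = 8.)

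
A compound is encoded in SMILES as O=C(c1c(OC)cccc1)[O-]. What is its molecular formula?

Heavy atoms from the SMILES: 8 C, 3 O.
Implicit hydrogens by atom environment:
  4 × C (aromatic): 1 H each → 4
  2 × C (aromatic): no H
  2 × O: no H
  1 × C: 3 H
  1 × C: no H
  1 × O (charge -1): no H
  Total hydrogens = 7.
Net charge -1.
Molecular formula: C8H7O3-

C8H7O3-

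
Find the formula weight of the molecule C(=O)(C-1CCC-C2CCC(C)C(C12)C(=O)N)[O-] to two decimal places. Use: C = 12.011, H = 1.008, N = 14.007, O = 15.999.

Molecular formula: C13H20NO3-.
M = 13×12.011 + 20×1.008 + 1×14.007 + 3×15.999 = 238.31 g/mol.

238.31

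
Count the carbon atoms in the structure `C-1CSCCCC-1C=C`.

8

The symbol for carbon appears 8 times in the SMILES.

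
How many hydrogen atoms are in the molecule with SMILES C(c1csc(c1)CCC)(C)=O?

Hydrogens are implicit in SMILES; fill each atom to its normal valence:
  2 × C: 3 H each → 6
  2 × C: 2 H each → 4
  2 × C (aromatic): 1 H each → 2
  2 × C (aromatic): no H
  1 × C: no H
  1 × O: no H
  1 × S (aromatic): no H
  Total hydrogens = 12.

12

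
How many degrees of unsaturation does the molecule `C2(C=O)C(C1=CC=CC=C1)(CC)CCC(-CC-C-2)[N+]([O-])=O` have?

7

Molecular formula from the SMILES: C17H23NO3.
DoU = (2C + 2 + N − H − X)/2 = (2·17 + 2 + 1 − 23 − 0)/2 = 14/2 = 7.
(Structurally: 2 ring(s) + 5 π bond(s) = 7.)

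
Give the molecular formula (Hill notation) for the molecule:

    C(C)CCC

Heavy atoms from the SMILES: 5 C.
Implicit hydrogens by atom environment:
  3 × C: 2 H each → 6
  2 × C: 3 H each → 6
  Total hydrogens = 12.
Molecular formula: C5H12

C5H12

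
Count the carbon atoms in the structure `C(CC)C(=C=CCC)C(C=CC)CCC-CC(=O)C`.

The symbol for carbon appears 18 times in the SMILES.

18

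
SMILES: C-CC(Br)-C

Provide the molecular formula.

C4H9Br

Heavy atoms from the SMILES: 1 Br, 4 C.
Implicit hydrogens by atom environment:
  2 × C: 3 H each → 6
  1 × Br: no H
  1 × C: 2 H
  1 × C: 1 H
  Total hydrogens = 9.
Molecular formula: C4H9Br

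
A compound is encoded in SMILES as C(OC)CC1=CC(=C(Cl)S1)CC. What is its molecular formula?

Heavy atoms from the SMILES: 9 C, 1 Cl, 1 O, 1 S.
Implicit hydrogens by atom environment:
  3 × C: 2 H each → 6
  3 × C (aromatic): no H
  2 × C: 3 H each → 6
  1 × C (aromatic): 1 H
  1 × Cl: no H
  1 × O: no H
  1 × S (aromatic): no H
  Total hydrogens = 13.
Molecular formula: C9H13ClOS

C9H13ClOS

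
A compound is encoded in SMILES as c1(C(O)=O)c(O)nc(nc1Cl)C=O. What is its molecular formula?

C6H3ClN2O4

Heavy atoms from the SMILES: 6 C, 1 Cl, 2 N, 4 O.
Implicit hydrogens by atom environment:
  4 × C (aromatic): no H
  2 × N (aromatic): no H
  2 × O: 1 H each → 2
  2 × O: no H
  1 × C: 1 H
  1 × C: no H
  1 × Cl: no H
  Total hydrogens = 3.
Molecular formula: C6H3ClN2O4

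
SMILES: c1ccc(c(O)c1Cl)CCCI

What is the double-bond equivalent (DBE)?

4

Molecular formula from the SMILES: C9H10ClIO.
DoU = (2C + 2 + N − H − X)/2 = (2·9 + 2 + 0 − 10 − 2)/2 = 8/2 = 4.
(Structurally: 1 ring(s) + 3 π bond(s) = 4.)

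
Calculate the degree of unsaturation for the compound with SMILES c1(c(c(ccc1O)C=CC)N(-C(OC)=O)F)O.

6

Molecular formula from the SMILES: C11H12FNO4.
DoU = (2C + 2 + N − H − X)/2 = (2·11 + 2 + 1 − 12 − 1)/2 = 12/2 = 6.
(Structurally: 1 ring(s) + 5 π bond(s) = 6.)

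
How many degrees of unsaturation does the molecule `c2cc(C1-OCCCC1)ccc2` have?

Molecular formula from the SMILES: C11H14O.
DoU = (2C + 2 + N − H − X)/2 = (2·11 + 2 + 0 − 14 − 0)/2 = 10/2 = 5.
(Structurally: 2 ring(s) + 3 π bond(s) = 5.)

5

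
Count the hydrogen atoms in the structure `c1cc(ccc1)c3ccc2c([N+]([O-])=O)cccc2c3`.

Hydrogens are implicit in SMILES; fill each atom to its normal valence:
  11 × C (aromatic): 1 H each → 11
  5 × C (aromatic): no H
  1 × N (charge +1): no H
  1 × O: no H
  1 × O (charge -1): no H
  Total hydrogens = 11.

11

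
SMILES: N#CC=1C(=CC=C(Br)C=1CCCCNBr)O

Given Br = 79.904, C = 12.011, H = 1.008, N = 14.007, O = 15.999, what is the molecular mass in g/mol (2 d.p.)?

Molecular formula: C11H12Br2N2O.
M = 2×79.904 + 11×12.011 + 12×1.008 + 2×14.007 + 1×15.999 = 348.04 g/mol.

348.04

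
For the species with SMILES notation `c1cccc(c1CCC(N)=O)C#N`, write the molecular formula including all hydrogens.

Heavy atoms from the SMILES: 10 C, 2 N, 1 O.
Implicit hydrogens by atom environment:
  4 × C (aromatic): 1 H each → 4
  2 × C: 2 H each → 4
  2 × C (aromatic): no H
  2 × C: no H
  1 × N: 2 H
  1 × N: no H
  1 × O: no H
  Total hydrogens = 10.
Molecular formula: C10H10N2O

C10H10N2O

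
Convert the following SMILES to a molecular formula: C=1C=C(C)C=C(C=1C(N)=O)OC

C9H11NO2

Heavy atoms from the SMILES: 9 C, 1 N, 2 O.
Implicit hydrogens by atom environment:
  3 × C (aromatic): 1 H each → 3
  3 × C (aromatic): no H
  2 × C: 3 H each → 6
  2 × O: no H
  1 × C: no H
  1 × N: 2 H
  Total hydrogens = 11.
Molecular formula: C9H11NO2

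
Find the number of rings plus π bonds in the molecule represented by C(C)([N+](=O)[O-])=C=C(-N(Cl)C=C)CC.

4

Molecular formula from the SMILES: C8H11ClN2O2.
DoU = (2C + 2 + N − H − X)/2 = (2·8 + 2 + 2 − 11 − 1)/2 = 8/2 = 4.
(Structurally: 0 ring(s) + 4 π bond(s) = 4.)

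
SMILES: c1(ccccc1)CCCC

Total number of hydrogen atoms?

Hydrogens are implicit in SMILES; fill each atom to its normal valence:
  5 × C (aromatic): 1 H each → 5
  3 × C: 2 H each → 6
  1 × C: 3 H
  1 × C (aromatic): no H
  Total hydrogens = 14.

14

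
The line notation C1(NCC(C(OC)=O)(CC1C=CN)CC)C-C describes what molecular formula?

Heavy atoms from the SMILES: 13 C, 2 N, 2 O.
Implicit hydrogens by atom environment:
  4 × C: 2 H each → 8
  4 × C: 1 H each → 4
  3 × C: 3 H each → 9
  2 × C: no H
  2 × O: no H
  1 × N: 2 H
  1 × N: 1 H
  Total hydrogens = 24.
Molecular formula: C13H24N2O2

C13H24N2O2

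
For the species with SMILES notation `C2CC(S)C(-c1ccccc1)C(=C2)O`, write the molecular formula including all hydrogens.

C12H14OS

Heavy atoms from the SMILES: 12 C, 1 O, 1 S.
Implicit hydrogens by atom environment:
  5 × C (aromatic): 1 H each → 5
  3 × C: 1 H each → 3
  2 × C: 2 H each → 4
  1 × C: no H
  1 × C (aromatic): no H
  1 × O: 1 H
  1 × S: 1 H
  Total hydrogens = 14.
Molecular formula: C12H14OS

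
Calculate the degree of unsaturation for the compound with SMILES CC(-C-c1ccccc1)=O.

5

Molecular formula from the SMILES: C9H10O.
DoU = (2C + 2 + N − H − X)/2 = (2·9 + 2 + 0 − 10 − 0)/2 = 10/2 = 5.
(Structurally: 1 ring(s) + 4 π bond(s) = 5.)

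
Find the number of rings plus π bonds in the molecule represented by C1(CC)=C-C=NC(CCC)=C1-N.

Molecular formula from the SMILES: C10H16N2.
DoU = (2C + 2 + N − H − X)/2 = (2·10 + 2 + 2 − 16 − 0)/2 = 8/2 = 4.
(Structurally: 1 ring(s) + 3 π bond(s) = 4.)

4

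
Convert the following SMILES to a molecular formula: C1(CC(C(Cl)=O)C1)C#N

C6H6ClNO

Heavy atoms from the SMILES: 6 C, 1 Cl, 1 N, 1 O.
Implicit hydrogens by atom environment:
  2 × C: 2 H each → 4
  2 × C: 1 H each → 2
  2 × C: no H
  1 × Cl: no H
  1 × N: no H
  1 × O: no H
  Total hydrogens = 6.
Molecular formula: C6H6ClNO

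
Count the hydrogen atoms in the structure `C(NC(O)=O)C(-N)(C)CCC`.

16

Hydrogens are implicit in SMILES; fill each atom to its normal valence:
  3 × C: 2 H each → 6
  2 × C: 3 H each → 6
  2 × C: no H
  1 × N: 2 H
  1 × N: 1 H
  1 × O: 1 H
  1 × O: no H
  Total hydrogens = 16.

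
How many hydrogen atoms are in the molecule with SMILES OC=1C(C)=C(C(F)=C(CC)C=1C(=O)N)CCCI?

17

Hydrogens are implicit in SMILES; fill each atom to its normal valence:
  6 × C (aromatic): no H
  4 × C: 2 H each → 8
  2 × C: 3 H each → 6
  1 × C: no H
  1 × F: no H
  1 × I: no H
  1 × N: 2 H
  1 × O: 1 H
  1 × O: no H
  Total hydrogens = 17.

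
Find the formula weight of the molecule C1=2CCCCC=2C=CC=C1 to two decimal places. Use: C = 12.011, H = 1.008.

Molecular formula: C10H12.
M = 10×12.011 + 12×1.008 = 132.21 g/mol.

132.21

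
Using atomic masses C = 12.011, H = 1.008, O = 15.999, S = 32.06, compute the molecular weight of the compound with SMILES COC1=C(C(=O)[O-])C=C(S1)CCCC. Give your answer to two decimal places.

Molecular formula: C10H13O3S-.
M = 10×12.011 + 13×1.008 + 3×15.999 + 1×32.06 = 213.27 g/mol.

213.27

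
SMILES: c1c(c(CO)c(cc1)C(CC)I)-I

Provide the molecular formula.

C10H12I2O

Heavy atoms from the SMILES: 10 C, 2 I, 1 O.
Implicit hydrogens by atom environment:
  3 × C (aromatic): 1 H each → 3
  3 × C (aromatic): no H
  2 × C: 2 H each → 4
  2 × I: no H
  1 × C: 3 H
  1 × C: 1 H
  1 × O: 1 H
  Total hydrogens = 12.
Molecular formula: C10H12I2O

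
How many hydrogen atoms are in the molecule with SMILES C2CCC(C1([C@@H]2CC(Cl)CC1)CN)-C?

22

Hydrogens are implicit in SMILES; fill each atom to its normal valence:
  7 × C: 2 H each → 14
  3 × C: 1 H each → 3
  1 × C: 3 H
  1 × C: no H
  1 × Cl: no H
  1 × N: 2 H
  Total hydrogens = 22.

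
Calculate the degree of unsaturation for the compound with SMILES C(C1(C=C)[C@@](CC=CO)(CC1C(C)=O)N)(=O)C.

Molecular formula from the SMILES: C13H19NO3.
DoU = (2C + 2 + N − H − X)/2 = (2·13 + 2 + 1 − 19 − 0)/2 = 10/2 = 5.
(Structurally: 1 ring(s) + 4 π bond(s) = 5.)

5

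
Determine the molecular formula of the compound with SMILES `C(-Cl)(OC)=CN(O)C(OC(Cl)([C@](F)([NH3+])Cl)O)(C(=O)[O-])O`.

C7H10Cl3FN2O7

Heavy atoms from the SMILES: 7 C, 3 Cl, 1 F, 2 N, 7 O.
Implicit hydrogens by atom environment:
  5 × C: no H
  3 × Cl: no H
  3 × O: 1 H each → 3
  3 × O: no H
  1 × C: 3 H
  1 × C: 1 H
  1 × F: no H
  1 × N (charge +1): 3 H
  1 × N: no H
  1 × O (charge -1): no H
  Total hydrogens = 10.
Molecular formula: C7H10Cl3FN2O7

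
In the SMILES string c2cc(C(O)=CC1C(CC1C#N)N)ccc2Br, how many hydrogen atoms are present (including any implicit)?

13

Hydrogens are implicit in SMILES; fill each atom to its normal valence:
  4 × C: 1 H each → 4
  4 × C (aromatic): 1 H each → 4
  2 × C: no H
  2 × C (aromatic): no H
  1 × Br: no H
  1 × C: 2 H
  1 × N: 2 H
  1 × N: no H
  1 × O: 1 H
  Total hydrogens = 13.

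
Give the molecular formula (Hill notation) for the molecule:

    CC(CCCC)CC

C8H18

Heavy atoms from the SMILES: 8 C.
Implicit hydrogens by atom environment:
  4 × C: 2 H each → 8
  3 × C: 3 H each → 9
  1 × C: 1 H
  Total hydrogens = 18.
Molecular formula: C8H18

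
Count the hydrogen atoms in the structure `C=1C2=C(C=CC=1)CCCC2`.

12

Hydrogens are implicit in SMILES; fill each atom to its normal valence:
  4 × C: 2 H each → 8
  4 × C (aromatic): 1 H each → 4
  2 × C (aromatic): no H
  Total hydrogens = 12.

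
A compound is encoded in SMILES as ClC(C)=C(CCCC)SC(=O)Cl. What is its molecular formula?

C8H12Cl2OS

Heavy atoms from the SMILES: 8 C, 2 Cl, 1 O, 1 S.
Implicit hydrogens by atom environment:
  3 × C: 2 H each → 6
  3 × C: no H
  2 × C: 3 H each → 6
  2 × Cl: no H
  1 × O: no H
  1 × S: no H
  Total hydrogens = 12.
Molecular formula: C8H12Cl2OS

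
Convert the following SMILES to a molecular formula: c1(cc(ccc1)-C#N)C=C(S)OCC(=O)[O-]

Heavy atoms from the SMILES: 11 C, 1 N, 3 O, 1 S.
Implicit hydrogens by atom environment:
  4 × C (aromatic): 1 H each → 4
  3 × C: no H
  2 × C (aromatic): no H
  2 × O: no H
  1 × C: 2 H
  1 × C: 1 H
  1 × N: no H
  1 × O (charge -1): no H
  1 × S: 1 H
  Total hydrogens = 8.
Net charge -1.
Molecular formula: C11H8NO3S-

C11H8NO3S-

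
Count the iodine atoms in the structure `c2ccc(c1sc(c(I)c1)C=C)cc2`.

The symbol for iodine appears 1 time in the SMILES.

1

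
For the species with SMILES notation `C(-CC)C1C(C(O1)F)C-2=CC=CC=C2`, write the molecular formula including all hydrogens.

Heavy atoms from the SMILES: 12 C, 1 F, 1 O.
Implicit hydrogens by atom environment:
  5 × C (aromatic): 1 H each → 5
  3 × C: 1 H each → 3
  2 × C: 2 H each → 4
  1 × C: 3 H
  1 × C (aromatic): no H
  1 × F: no H
  1 × O: no H
  Total hydrogens = 15.
Molecular formula: C12H15FO

C12H15FO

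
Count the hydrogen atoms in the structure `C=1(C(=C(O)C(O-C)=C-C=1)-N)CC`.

13

Hydrogens are implicit in SMILES; fill each atom to its normal valence:
  4 × C (aromatic): no H
  2 × C: 3 H each → 6
  2 × C (aromatic): 1 H each → 2
  1 × C: 2 H
  1 × N: 2 H
  1 × O: 1 H
  1 × O: no H
  Total hydrogens = 13.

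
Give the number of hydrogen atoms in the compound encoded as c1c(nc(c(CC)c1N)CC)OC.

Hydrogens are implicit in SMILES; fill each atom to its normal valence:
  4 × C (aromatic): no H
  3 × C: 3 H each → 9
  2 × C: 2 H each → 4
  1 × C (aromatic): 1 H
  1 × N: 2 H
  1 × N (aromatic): no H
  1 × O: no H
  Total hydrogens = 16.

16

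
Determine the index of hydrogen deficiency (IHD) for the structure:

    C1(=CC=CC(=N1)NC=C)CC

Molecular formula from the SMILES: C9H12N2.
DoU = (2C + 2 + N − H − X)/2 = (2·9 + 2 + 2 − 12 − 0)/2 = 10/2 = 5.
(Structurally: 1 ring(s) + 4 π bond(s) = 5.)

5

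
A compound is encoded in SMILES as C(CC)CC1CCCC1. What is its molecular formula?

C9H18

Heavy atoms from the SMILES: 9 C.
Implicit hydrogens by atom environment:
  7 × C: 2 H each → 14
  1 × C: 3 H
  1 × C: 1 H
  Total hydrogens = 18.
Molecular formula: C9H18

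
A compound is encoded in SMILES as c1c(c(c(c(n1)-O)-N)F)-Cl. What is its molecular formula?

Heavy atoms from the SMILES: 5 C, 1 Cl, 1 F, 2 N, 1 O.
Implicit hydrogens by atom environment:
  4 × C (aromatic): no H
  1 × C (aromatic): 1 H
  1 × Cl: no H
  1 × F: no H
  1 × N: 2 H
  1 × N (aromatic): no H
  1 × O: 1 H
  Total hydrogens = 4.
Molecular formula: C5H4ClFN2O

C5H4ClFN2O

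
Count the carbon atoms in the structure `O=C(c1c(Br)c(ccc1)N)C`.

The symbol for carbon appears 8 times in the SMILES. Lowercase c denotes aromatic carbon and counts toward C.

8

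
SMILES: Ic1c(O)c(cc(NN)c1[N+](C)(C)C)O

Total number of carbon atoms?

The symbol for carbon appears 9 times in the SMILES. Lowercase c denotes aromatic carbon and counts toward C.

9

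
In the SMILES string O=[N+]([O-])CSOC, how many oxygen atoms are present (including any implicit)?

The symbol for oxygen appears 3 times in the SMILES.

3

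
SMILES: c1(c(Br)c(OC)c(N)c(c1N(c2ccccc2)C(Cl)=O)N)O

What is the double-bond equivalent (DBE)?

Molecular formula from the SMILES: C14H13BrClN3O3.
DoU = (2C + 2 + N − H − X)/2 = (2·14 + 2 + 3 − 13 − 2)/2 = 18/2 = 9.
(Structurally: 2 ring(s) + 7 π bond(s) = 9.)

9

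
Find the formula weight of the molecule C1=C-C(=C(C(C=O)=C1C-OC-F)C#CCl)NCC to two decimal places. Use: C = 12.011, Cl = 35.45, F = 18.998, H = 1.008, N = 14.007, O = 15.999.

269.70

Molecular formula: C13H13ClFNO2.
M = 13×12.011 + 1×35.45 + 1×18.998 + 13×1.008 + 1×14.007 + 2×15.999 = 269.70 g/mol.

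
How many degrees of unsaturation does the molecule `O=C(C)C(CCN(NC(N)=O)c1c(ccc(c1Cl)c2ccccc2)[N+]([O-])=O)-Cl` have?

Molecular formula from the SMILES: C18H18Cl2N4O4.
DoU = (2C + 2 + N − H − X)/2 = (2·18 + 2 + 4 − 18 − 2)/2 = 22/2 = 11.
(Structurally: 2 ring(s) + 9 π bond(s) = 11.)

11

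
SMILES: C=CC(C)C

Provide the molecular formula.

C5H10

Heavy atoms from the SMILES: 5 C.
Implicit hydrogens by atom environment:
  2 × C: 3 H each → 6
  2 × C: 1 H each → 2
  1 × C: 2 H
  Total hydrogens = 10.
Molecular formula: C5H10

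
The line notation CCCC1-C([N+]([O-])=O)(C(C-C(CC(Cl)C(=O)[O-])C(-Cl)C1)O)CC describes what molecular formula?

C15H24Cl2NO5-

Heavy atoms from the SMILES: 15 C, 2 Cl, 1 N, 5 O.
Implicit hydrogens by atom environment:
  6 × C: 2 H each → 12
  5 × C: 1 H each → 5
  2 × C: 3 H each → 6
  2 × C: no H
  2 × Cl: no H
  2 × O: no H
  2 × O (charge -1): no H
  1 × N (charge +1): no H
  1 × O: 1 H
  Total hydrogens = 24.
Net charge -1.
Molecular formula: C15H24Cl2NO5-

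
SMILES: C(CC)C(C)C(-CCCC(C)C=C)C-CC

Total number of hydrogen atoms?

32

Hydrogens are implicit in SMILES; fill each atom to its normal valence:
  8 × C: 2 H each → 16
  4 × C: 3 H each → 12
  4 × C: 1 H each → 4
  Total hydrogens = 32.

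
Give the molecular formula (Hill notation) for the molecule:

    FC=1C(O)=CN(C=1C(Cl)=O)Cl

Heavy atoms from the SMILES: 5 C, 2 Cl, 1 F, 1 N, 2 O.
Implicit hydrogens by atom environment:
  3 × C (aromatic): no H
  2 × Cl: no H
  1 × C (aromatic): 1 H
  1 × C: no H
  1 × F: no H
  1 × N (aromatic): no H
  1 × O: 1 H
  1 × O: no H
  Total hydrogens = 2.
Molecular formula: C5H2Cl2FNO2

C5H2Cl2FNO2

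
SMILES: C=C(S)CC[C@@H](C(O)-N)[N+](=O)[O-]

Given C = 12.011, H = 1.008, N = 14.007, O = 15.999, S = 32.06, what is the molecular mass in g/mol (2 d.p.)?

Molecular formula: C6H12N2O3S.
M = 6×12.011 + 12×1.008 + 2×14.007 + 3×15.999 + 1×32.06 = 192.23 g/mol.

192.23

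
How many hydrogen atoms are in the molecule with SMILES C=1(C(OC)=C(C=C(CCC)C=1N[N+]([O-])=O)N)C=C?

17

Hydrogens are implicit in SMILES; fill each atom to its normal valence:
  5 × C (aromatic): no H
  3 × C: 2 H each → 6
  2 × C: 3 H each → 6
  2 × O: no H
  1 × C (aromatic): 1 H
  1 × C: 1 H
  1 × N: 2 H
  1 × N: 1 H
  1 × N (charge +1): no H
  1 × O (charge -1): no H
  Total hydrogens = 17.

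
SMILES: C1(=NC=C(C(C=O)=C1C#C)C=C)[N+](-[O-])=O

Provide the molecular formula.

C10H6N2O3

Heavy atoms from the SMILES: 10 C, 2 N, 3 O.
Implicit hydrogens by atom environment:
  4 × C (aromatic): no H
  3 × C: 1 H each → 3
  2 × O: no H
  1 × C: 2 H
  1 × C (aromatic): 1 H
  1 × C: no H
  1 × N (aromatic): no H
  1 × N (charge +1): no H
  1 × O (charge -1): no H
  Total hydrogens = 6.
Molecular formula: C10H6N2O3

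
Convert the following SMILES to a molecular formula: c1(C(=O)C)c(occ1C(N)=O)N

Heavy atoms from the SMILES: 7 C, 2 N, 3 O.
Implicit hydrogens by atom environment:
  3 × C (aromatic): no H
  2 × C: no H
  2 × N: 2 H each → 4
  2 × O: no H
  1 × C: 3 H
  1 × C (aromatic): 1 H
  1 × O (aromatic): no H
  Total hydrogens = 8.
Molecular formula: C7H8N2O3

C7H8N2O3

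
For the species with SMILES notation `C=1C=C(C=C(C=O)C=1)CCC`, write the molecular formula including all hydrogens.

C10H12O

Heavy atoms from the SMILES: 10 C, 1 O.
Implicit hydrogens by atom environment:
  4 × C (aromatic): 1 H each → 4
  2 × C: 2 H each → 4
  2 × C (aromatic): no H
  1 × C: 3 H
  1 × C: 1 H
  1 × O: no H
  Total hydrogens = 12.
Molecular formula: C10H12O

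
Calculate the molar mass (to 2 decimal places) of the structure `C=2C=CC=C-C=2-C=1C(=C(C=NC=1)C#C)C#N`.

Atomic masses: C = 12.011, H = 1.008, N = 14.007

Molecular formula: C14H8N2.
M = 14×12.011 + 8×1.008 + 2×14.007 = 204.23 g/mol.

204.23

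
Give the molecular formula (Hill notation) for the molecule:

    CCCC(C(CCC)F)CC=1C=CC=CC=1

Heavy atoms from the SMILES: 15 C, 1 F.
Implicit hydrogens by atom environment:
  5 × C: 2 H each → 10
  5 × C (aromatic): 1 H each → 5
  2 × C: 3 H each → 6
  2 × C: 1 H each → 2
  1 × C (aromatic): no H
  1 × F: no H
  Total hydrogens = 23.
Molecular formula: C15H23F

C15H23F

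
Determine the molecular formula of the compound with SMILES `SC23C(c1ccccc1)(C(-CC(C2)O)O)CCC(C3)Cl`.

Heavy atoms from the SMILES: 16 C, 1 Cl, 2 O, 1 S.
Implicit hydrogens by atom environment:
  5 × C: 2 H each → 10
  5 × C (aromatic): 1 H each → 5
  3 × C: 1 H each → 3
  2 × C: no H
  2 × O: 1 H each → 2
  1 × C (aromatic): no H
  1 × Cl: no H
  1 × S: 1 H
  Total hydrogens = 21.
Molecular formula: C16H21ClO2S

C16H21ClO2S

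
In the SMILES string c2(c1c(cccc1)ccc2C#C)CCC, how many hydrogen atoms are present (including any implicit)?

14

Hydrogens are implicit in SMILES; fill each atom to its normal valence:
  6 × C (aromatic): 1 H each → 6
  4 × C (aromatic): no H
  2 × C: 2 H each → 4
  1 × C: 3 H
  1 × C: 1 H
  1 × C: no H
  Total hydrogens = 14.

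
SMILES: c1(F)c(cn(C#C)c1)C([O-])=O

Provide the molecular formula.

C7H3FNO2-

Heavy atoms from the SMILES: 7 C, 1 F, 1 N, 2 O.
Implicit hydrogens by atom environment:
  2 × C (aromatic): 1 H each → 2
  2 × C (aromatic): no H
  2 × C: no H
  1 × C: 1 H
  1 × F: no H
  1 × N (aromatic): no H
  1 × O: no H
  1 × O (charge -1): no H
  Total hydrogens = 3.
Net charge -1.
Molecular formula: C7H3FNO2-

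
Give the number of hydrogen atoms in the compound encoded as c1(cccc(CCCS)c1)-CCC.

18

Hydrogens are implicit in SMILES; fill each atom to its normal valence:
  5 × C: 2 H each → 10
  4 × C (aromatic): 1 H each → 4
  2 × C (aromatic): no H
  1 × C: 3 H
  1 × S: 1 H
  Total hydrogens = 18.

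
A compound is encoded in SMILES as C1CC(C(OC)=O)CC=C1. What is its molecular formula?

C8H12O2

Heavy atoms from the SMILES: 8 C, 2 O.
Implicit hydrogens by atom environment:
  3 × C: 2 H each → 6
  3 × C: 1 H each → 3
  2 × O: no H
  1 × C: 3 H
  1 × C: no H
  Total hydrogens = 12.
Molecular formula: C8H12O2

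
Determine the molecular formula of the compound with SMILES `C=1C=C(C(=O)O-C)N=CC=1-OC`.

C8H9NO3

Heavy atoms from the SMILES: 8 C, 1 N, 3 O.
Implicit hydrogens by atom environment:
  3 × C (aromatic): 1 H each → 3
  3 × O: no H
  2 × C: 3 H each → 6
  2 × C (aromatic): no H
  1 × C: no H
  1 × N (aromatic): no H
  Total hydrogens = 9.
Molecular formula: C8H9NO3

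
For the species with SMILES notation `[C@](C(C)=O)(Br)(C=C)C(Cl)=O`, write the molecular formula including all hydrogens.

C6H6BrClO2

Heavy atoms from the SMILES: 1 Br, 6 C, 1 Cl, 2 O.
Implicit hydrogens by atom environment:
  3 × C: no H
  2 × O: no H
  1 × Br: no H
  1 × C: 3 H
  1 × C: 2 H
  1 × C: 1 H
  1 × Cl: no H
  Total hydrogens = 6.
Molecular formula: C6H6BrClO2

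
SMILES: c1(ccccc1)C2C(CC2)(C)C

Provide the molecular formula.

C12H16

Heavy atoms from the SMILES: 12 C.
Implicit hydrogens by atom environment:
  5 × C (aromatic): 1 H each → 5
  2 × C: 3 H each → 6
  2 × C: 2 H each → 4
  1 × C: 1 H
  1 × C: no H
  1 × C (aromatic): no H
  Total hydrogens = 16.
Molecular formula: C12H16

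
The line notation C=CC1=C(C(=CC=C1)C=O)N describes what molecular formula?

C9H9NO

Heavy atoms from the SMILES: 9 C, 1 N, 1 O.
Implicit hydrogens by atom environment:
  3 × C (aromatic): 1 H each → 3
  3 × C (aromatic): no H
  2 × C: 1 H each → 2
  1 × C: 2 H
  1 × N: 2 H
  1 × O: no H
  Total hydrogens = 9.
Molecular formula: C9H9NO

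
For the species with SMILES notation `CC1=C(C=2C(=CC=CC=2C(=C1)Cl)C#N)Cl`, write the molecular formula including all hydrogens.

Heavy atoms from the SMILES: 12 C, 2 Cl, 1 N.
Implicit hydrogens by atom environment:
  6 × C (aromatic): no H
  4 × C (aromatic): 1 H each → 4
  2 × Cl: no H
  1 × C: 3 H
  1 × C: no H
  1 × N: no H
  Total hydrogens = 7.
Molecular formula: C12H7Cl2N

C12H7Cl2N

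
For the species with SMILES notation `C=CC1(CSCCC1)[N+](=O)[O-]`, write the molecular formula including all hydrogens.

Heavy atoms from the SMILES: 7 C, 1 N, 2 O, 1 S.
Implicit hydrogens by atom environment:
  5 × C: 2 H each → 10
  1 × C: 1 H
  1 × C: no H
  1 × N (charge +1): no H
  1 × O: no H
  1 × O (charge -1): no H
  1 × S: no H
  Total hydrogens = 11.
Molecular formula: C7H11NO2S

C7H11NO2S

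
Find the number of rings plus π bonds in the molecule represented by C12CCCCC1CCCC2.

2

Molecular formula from the SMILES: C10H18.
DoU = (2C + 2 + N − H − X)/2 = (2·10 + 2 + 0 − 18 − 0)/2 = 4/2 = 2.
(Structurally: 2 ring(s) + 0 π bond(s) = 2.)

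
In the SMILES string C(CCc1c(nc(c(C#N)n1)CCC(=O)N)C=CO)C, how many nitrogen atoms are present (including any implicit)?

The symbol for nitrogen appears 4 times in the SMILES.

4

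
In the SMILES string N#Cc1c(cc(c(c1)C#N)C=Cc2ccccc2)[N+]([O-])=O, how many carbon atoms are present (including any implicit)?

16

The symbol for carbon appears 16 times in the SMILES. Lowercase c denotes aromatic carbon and counts toward C.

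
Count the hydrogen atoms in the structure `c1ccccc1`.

Hydrogens are implicit in SMILES; fill each atom to its normal valence:
  6 × C (aromatic): 1 H each → 6
  Total hydrogens = 6.

6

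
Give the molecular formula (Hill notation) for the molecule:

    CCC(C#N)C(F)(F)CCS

Heavy atoms from the SMILES: 7 C, 2 F, 1 N, 1 S.
Implicit hydrogens by atom environment:
  3 × C: 2 H each → 6
  2 × C: no H
  2 × F: no H
  1 × C: 3 H
  1 × C: 1 H
  1 × N: no H
  1 × S: 1 H
  Total hydrogens = 11.
Molecular formula: C7H11F2NS

C7H11F2NS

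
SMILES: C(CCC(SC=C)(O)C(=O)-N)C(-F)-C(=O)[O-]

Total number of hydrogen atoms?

13

Hydrogens are implicit in SMILES; fill each atom to its normal valence:
  4 × C: 2 H each → 8
  3 × C: no H
  2 × C: 1 H each → 2
  2 × O: no H
  1 × F: no H
  1 × N: 2 H
  1 × O: 1 H
  1 × O (charge -1): no H
  1 × S: no H
  Total hydrogens = 13.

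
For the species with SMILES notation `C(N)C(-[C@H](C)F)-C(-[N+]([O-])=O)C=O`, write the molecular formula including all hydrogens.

C6H11FN2O3

Heavy atoms from the SMILES: 6 C, 1 F, 2 N, 3 O.
Implicit hydrogens by atom environment:
  4 × C: 1 H each → 4
  2 × O: no H
  1 × C: 3 H
  1 × C: 2 H
  1 × F: no H
  1 × N: 2 H
  1 × N (charge +1): no H
  1 × O (charge -1): no H
  Total hydrogens = 11.
Molecular formula: C6H11FN2O3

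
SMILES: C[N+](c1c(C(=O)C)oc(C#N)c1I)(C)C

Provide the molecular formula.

C10H12IN2O2+

Heavy atoms from the SMILES: 10 C, 1 I, 2 N, 2 O.
Implicit hydrogens by atom environment:
  4 × C: 3 H each → 12
  4 × C (aromatic): no H
  2 × C: no H
  1 × I: no H
  1 × N (charge +1): no H
  1 × N: no H
  1 × O (aromatic): no H
  1 × O: no H
  Total hydrogens = 12.
Net charge +1.
Molecular formula: C10H12IN2O2+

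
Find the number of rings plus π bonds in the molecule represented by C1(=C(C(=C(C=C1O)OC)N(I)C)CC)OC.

Molecular formula from the SMILES: C11H16INO3.
DoU = (2C + 2 + N − H − X)/2 = (2·11 + 2 + 1 − 16 − 1)/2 = 8/2 = 4.
(Structurally: 1 ring(s) + 3 π bond(s) = 4.)

4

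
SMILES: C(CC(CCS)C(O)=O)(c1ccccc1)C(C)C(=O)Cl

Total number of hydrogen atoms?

Hydrogens are implicit in SMILES; fill each atom to its normal valence:
  5 × C (aromatic): 1 H each → 5
  3 × C: 2 H each → 6
  3 × C: 1 H each → 3
  2 × C: no H
  2 × O: no H
  1 × C: 3 H
  1 × C (aromatic): no H
  1 × Cl: no H
  1 × O: 1 H
  1 × S: 1 H
  Total hydrogens = 19.

19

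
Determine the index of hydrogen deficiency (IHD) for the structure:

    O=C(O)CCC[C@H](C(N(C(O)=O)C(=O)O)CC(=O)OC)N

4

Molecular formula from the SMILES: C11H18N2O8.
DoU = (2C + 2 + N − H − X)/2 = (2·11 + 2 + 2 − 18 − 0)/2 = 8/2 = 4.
(Structurally: 0 ring(s) + 4 π bond(s) = 4.)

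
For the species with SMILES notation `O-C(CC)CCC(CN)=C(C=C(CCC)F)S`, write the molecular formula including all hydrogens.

C13H24FNOS

Heavy atoms from the SMILES: 13 C, 1 F, 1 N, 1 O, 1 S.
Implicit hydrogens by atom environment:
  6 × C: 2 H each → 12
  3 × C: no H
  2 × C: 3 H each → 6
  2 × C: 1 H each → 2
  1 × F: no H
  1 × N: 2 H
  1 × O: 1 H
  1 × S: 1 H
  Total hydrogens = 24.
Molecular formula: C13H24FNOS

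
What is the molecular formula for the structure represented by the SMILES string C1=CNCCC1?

C5H9N

Heavy atoms from the SMILES: 5 C, 1 N.
Implicit hydrogens by atom environment:
  3 × C: 2 H each → 6
  2 × C: 1 H each → 2
  1 × N: 1 H
  Total hydrogens = 9.
Molecular formula: C5H9N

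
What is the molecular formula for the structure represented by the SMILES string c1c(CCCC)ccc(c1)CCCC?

C14H22

Heavy atoms from the SMILES: 14 C.
Implicit hydrogens by atom environment:
  6 × C: 2 H each → 12
  4 × C (aromatic): 1 H each → 4
  2 × C: 3 H each → 6
  2 × C (aromatic): no H
  Total hydrogens = 22.
Molecular formula: C14H22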